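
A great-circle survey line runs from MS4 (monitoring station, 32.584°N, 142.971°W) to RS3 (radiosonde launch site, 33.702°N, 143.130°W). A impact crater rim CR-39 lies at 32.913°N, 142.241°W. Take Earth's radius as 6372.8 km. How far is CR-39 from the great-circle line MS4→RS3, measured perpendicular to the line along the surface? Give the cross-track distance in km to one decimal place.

72.0 km

δ₁₃ = central angle MS4→CR-39 = 0.012157 rad  (haversine)
θ₁₃ = bearing MS4→CR-39 = 61.618°,  θ₁₂ = bearing MS4→RS3 = 353.253°
dₓₜ = R·arcsin(sin δ₁₃ · sin(θ₁₃ − θ₁₂)) = 6372.8·arcsin(0.01216·sin(-291.635°)) = 72.018 km
|dₓₜ| = 72.018 km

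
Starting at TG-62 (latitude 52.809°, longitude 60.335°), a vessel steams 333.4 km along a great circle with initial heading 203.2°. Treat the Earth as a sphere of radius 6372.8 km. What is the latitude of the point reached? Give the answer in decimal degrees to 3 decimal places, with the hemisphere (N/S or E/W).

δ = d/R = 333.4/6372.8 = 0.052316 rad
φ₂ = arcsin(sin φ₁ cos δ + cos φ₁ sin δ cos θ)
   = arcsin(0.79662·0.99863 + 0.60447·0.05229·-0.91914) = 50.03899°
λ₂ = λ₁ + atan2(sin θ sin δ cos φ₁, cos δ − sin φ₁ sin φ₂) = 58.49697°

50.039°N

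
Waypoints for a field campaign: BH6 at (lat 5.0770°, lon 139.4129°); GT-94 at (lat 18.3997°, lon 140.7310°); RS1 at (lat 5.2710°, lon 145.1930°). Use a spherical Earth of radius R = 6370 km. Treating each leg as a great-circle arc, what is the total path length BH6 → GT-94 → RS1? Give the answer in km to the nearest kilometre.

3026 km

BH6→GT-94: c = 0.233608 rad, d = 1488.08 km
GT-94→RS1: c = 0.241424 rad, d = 1537.87 km
Total = 1488.08 + 1537.87 = 3025.95 km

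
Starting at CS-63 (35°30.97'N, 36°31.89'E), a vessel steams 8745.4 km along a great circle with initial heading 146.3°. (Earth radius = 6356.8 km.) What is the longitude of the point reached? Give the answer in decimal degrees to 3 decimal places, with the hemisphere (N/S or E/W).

77.274°E

CS-63: φ = +35.51617°, λ = +36.53150°
δ = d/R = 8745.4/6356.8 = 1.375755 rad
φ₂ = arcsin(sin φ₁ cos δ + cos φ₁ sin δ cos θ)
   = arcsin(0.58093·0.19381 + 0.81395·0.98104·-0.83195) = -33.48662°
λ₂ = λ₁ + atan2(sin θ sin δ cos φ₁, cos δ − sin φ₁ sin φ₂) = 77.27363°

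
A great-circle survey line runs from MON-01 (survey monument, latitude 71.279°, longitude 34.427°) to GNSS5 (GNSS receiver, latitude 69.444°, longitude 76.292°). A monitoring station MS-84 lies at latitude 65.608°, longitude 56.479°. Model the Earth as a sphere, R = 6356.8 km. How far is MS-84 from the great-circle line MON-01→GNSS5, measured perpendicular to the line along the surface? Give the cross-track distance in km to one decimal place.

653.4 km

δ₁₃ = central angle MON-01→MS-84 = 0.171037 rad  (haversine)
θ₁₃ = bearing MON-01→MS-84 = 114.360°,  θ₁₂ = bearing MON-01→GNSS5 = 77.286°
dₓₜ = R·arcsin(sin δ₁₃ · sin(θ₁₃ − θ₁₂)) = 6356.8·arcsin(0.17020·sin(37.074°)) = 653.401 km
|dₓₜ| = 653.401 km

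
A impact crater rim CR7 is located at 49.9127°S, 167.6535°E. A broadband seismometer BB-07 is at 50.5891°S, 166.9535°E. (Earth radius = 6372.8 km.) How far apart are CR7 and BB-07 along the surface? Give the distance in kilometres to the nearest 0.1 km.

Δφ = -0.6764°,  Δλ = -0.7000°
a = sin²(Δφ/2) + cos φ₁ cos φ₂ sin²(Δλ/2) = 0.000050
c = 2·arcsin(√a) = 0.014156 rad = 0.8111°
d = R·c = 6372.8 × 0.014156 = 90.2 km

90.2 km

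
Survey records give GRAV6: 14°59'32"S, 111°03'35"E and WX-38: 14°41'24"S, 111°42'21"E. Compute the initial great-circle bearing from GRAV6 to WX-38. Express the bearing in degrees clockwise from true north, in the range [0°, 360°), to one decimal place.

GRAV6: φ = -14.99222°, λ = +111.05972°
WX-38: φ = -14.69000°, λ = +111.70583°
Δλ = 0.6461°
y = sin Δλ · cos φ₂ = 0.010908
x = cos φ₁ sin φ₂ − sin φ₁ cos φ₂ cos Δλ = 0.005259
θ = atan2(y, x) = 64.2607° → 64.2607° (mod 360°)

64.3°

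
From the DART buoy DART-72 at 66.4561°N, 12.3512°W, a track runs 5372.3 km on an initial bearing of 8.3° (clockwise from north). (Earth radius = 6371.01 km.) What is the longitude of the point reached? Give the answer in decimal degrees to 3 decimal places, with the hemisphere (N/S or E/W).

δ = d/R = 5372.3/6371.01 = 0.843241 rad
φ₂ = arcsin(sin φ₁ cos δ + cos φ₁ sin δ cos θ)
   = arcsin(0.91675·0.66505 + 0.39945·0.74680·0.98953) = 64.80583°
λ₂ = λ₁ + atan2(sin θ sin δ cos φ₁, cos δ − sin φ₁ sin φ₂) = 152.97884°

152.979°E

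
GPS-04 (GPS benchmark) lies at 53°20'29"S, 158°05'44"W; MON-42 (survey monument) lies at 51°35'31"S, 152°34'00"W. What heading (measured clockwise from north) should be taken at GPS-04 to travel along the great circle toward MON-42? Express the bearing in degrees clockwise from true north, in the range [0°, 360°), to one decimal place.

GPS-04: φ = -53.34139°, λ = -158.09556°
MON-42: φ = -51.59194°, λ = -152.56667°
Δλ = 5.5289°
y = sin Δλ · cos φ₂ = 0.059857
x = cos φ₁ sin φ₂ − sin φ₁ cos φ₂ cos Δλ = 0.028210
θ = atan2(y, x) = 64.7657° → 64.7657° (mod 360°)

64.8°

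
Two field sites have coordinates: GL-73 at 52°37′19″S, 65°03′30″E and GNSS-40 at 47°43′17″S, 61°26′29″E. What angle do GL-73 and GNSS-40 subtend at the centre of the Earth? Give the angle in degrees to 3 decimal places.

5.419°

GL-73: φ = -52.62194°, λ = +65.05833°
GNSS-40: φ = -47.72139°, λ = +61.44139°
Δφ = 4.9006°,  Δλ = -3.6169°
a = sin²(Δφ/2) + cos φ₁ cos φ₂ sin²(Δλ/2) = 0.002235
c = 2·arcsin(√a) = 0.094576 rad = 5.4188°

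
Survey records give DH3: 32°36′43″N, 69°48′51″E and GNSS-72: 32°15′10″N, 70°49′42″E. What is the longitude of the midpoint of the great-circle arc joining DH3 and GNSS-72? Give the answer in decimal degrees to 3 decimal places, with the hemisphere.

DH3: φ = +32.61194°, λ = +69.81417°
GNSS-72: φ = +32.25278°, λ = +70.82833°
Bx = cos φ₂ cos Δλ = 0.845569,  By = cos φ₂ sin Δλ = 0.014969
φₘ = atan2(sin φ₁ + sin φ₂, √((cos φ₁ + Bx)² + By²)) = 32.43338°
λₘ = λ₁ + atan2(By, cos φ₁ + Bx) = 70.32226°

70.322°E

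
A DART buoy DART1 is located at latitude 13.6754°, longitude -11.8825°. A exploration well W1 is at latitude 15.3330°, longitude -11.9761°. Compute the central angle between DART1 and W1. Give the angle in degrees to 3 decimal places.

Δφ = 1.6576°,  Δλ = -0.0936°
a = sin²(Δφ/2) + cos φ₁ cos φ₂ sin²(Δλ/2) = 0.000210
c = 2·arcsin(√a) = 0.028974 rad = 1.6601°

1.660°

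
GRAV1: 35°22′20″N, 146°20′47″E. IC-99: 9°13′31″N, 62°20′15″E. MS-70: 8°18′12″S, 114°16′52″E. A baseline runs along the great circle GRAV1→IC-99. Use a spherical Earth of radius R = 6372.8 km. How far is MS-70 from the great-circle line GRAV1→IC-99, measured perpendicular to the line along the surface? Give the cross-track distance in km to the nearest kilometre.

4422 km

GRAV1: φ = +35.37222°, λ = +146.34639°
IC-99: φ = +9.22528°, λ = +62.33750°
MS-70: φ = -8.30333°, λ = +114.28111°
δ₁₃ = central angle GRAV1→MS-70 = 0.927082 rad  (haversine)
θ₁₃ = bearing GRAV1→MS-70 = 221.053°,  θ₁₂ = bearing GRAV1→IC-99 = 274.142°
dₓₜ = R·arcsin(sin δ₁₃ · sin(θ₁₃ − θ₁₂)) = 6372.8·arcsin(0.79987·sin(-53.089°)) = -4422.181 km
|dₓₜ| = 4422.181 km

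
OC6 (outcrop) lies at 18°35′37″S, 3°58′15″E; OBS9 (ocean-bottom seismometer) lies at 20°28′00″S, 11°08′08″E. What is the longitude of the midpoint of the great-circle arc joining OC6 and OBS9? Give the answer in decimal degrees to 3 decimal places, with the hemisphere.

7.532°E

OC6: φ = -18.59361°, λ = +3.97083°
OBS9: φ = -20.46667°, λ = +11.13556°
Bx = cos φ₂ cos Δλ = 0.929560,  By = cos φ₂ sin Δλ = 0.116849
φₘ = atan2(sin φ₁ + sin φ₂, √((cos φ₁ + Bx)² + By²)) = -19.56547°
λₘ = λ₁ + atan2(By, cos φ₁ + Bx) = 7.53240°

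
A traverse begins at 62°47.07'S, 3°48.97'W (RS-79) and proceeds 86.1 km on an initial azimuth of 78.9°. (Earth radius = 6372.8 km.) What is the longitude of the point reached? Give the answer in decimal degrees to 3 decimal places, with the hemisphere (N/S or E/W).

RS-79: φ = -62.78450°, λ = -3.81617°
δ = d/R = 86.1/6372.8 = 0.013511 rad
φ₂ = arcsin(sin φ₁ cos δ + cos φ₁ sin δ cos θ)
   = arcsin(-0.88929·0.99991 + 0.45734·0.01351·0.19252) = -62.62573°
λ₂ = λ₁ + atan2(sin θ sin δ cos φ₁, cos δ − sin φ₁ sin φ₂) = -2.16393°

2.164°W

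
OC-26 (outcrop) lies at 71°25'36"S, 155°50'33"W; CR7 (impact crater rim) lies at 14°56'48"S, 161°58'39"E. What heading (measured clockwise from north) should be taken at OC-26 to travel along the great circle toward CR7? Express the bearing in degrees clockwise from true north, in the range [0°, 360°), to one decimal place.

OC-26: φ = -71.42667°, λ = -155.84250°
CR7: φ = -14.94667°, λ = +161.97750°
Δλ = -42.1800°
y = sin Δλ · cos φ₂ = -0.648744
x = cos φ₁ sin φ₂ − sin φ₁ cos φ₂ cos Δλ = 0.596525
θ = atan2(y, x) = -47.4012° → 312.5988° (mod 360°)

312.6°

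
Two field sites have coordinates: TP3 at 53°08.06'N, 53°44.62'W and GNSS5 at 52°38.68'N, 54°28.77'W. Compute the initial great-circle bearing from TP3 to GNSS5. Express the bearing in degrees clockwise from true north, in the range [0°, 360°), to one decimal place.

222.5°

TP3: φ = +53.13433°, λ = -53.74367°
GNSS5: φ = +52.64467°, λ = -54.47950°
Δλ = -0.7358°
y = sin Δλ · cos φ₂ = -0.007792
x = cos φ₁ sin φ₂ − sin φ₁ cos φ₂ cos Δλ = -0.008506
θ = atan2(y, x) = -137.5083° → 222.4917° (mod 360°)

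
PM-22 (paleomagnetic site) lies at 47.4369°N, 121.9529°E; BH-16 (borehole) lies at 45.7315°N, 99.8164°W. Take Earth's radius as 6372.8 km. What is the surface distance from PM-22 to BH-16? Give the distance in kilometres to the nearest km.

8888 km

Δφ = -1.7054°,  Δλ = 138.2307°
a = sin²(Δφ/2) + cos φ₁ cos φ₂ sin²(Δλ/2) = 0.412363
c = 2·arcsin(√a) = 1.394612 rad = 79.9054°
d = R·c = 6372.8 × 1.394612 = 8887.6 km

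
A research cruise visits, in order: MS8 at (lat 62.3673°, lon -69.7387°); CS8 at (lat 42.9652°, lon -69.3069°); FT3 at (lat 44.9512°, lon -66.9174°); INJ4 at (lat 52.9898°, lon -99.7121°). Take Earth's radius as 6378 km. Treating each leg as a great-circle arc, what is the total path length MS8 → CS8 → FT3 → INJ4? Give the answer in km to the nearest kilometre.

4984 km

MS8→CS8: c = 0.338660 rad, d = 2159.97 km
CS8→FT3: c = 0.045851 rad, d = 292.44 km
FT3→INJ4: c = 0.396871 rad, d = 2531.24 km
Total = 2159.97 + 292.44 + 2531.24 = 4983.65 km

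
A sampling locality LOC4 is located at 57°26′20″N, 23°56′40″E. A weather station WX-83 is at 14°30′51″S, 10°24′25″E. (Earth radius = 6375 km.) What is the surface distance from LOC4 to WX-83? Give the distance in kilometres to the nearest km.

LOC4: φ = +57.43889°, λ = +23.94444°
WX-83: φ = -14.51417°, λ = +10.40694°
Δφ = -71.9531°,  Δλ = -13.5375°
a = sin²(Δφ/2) + cos φ₁ cos φ₂ sin²(Δλ/2) = 0.352340
c = 2·arcsin(√a) = 1.271005 rad = 72.8232°
d = R·c = 6375 × 1.271005 = 8102.7 km

8103 km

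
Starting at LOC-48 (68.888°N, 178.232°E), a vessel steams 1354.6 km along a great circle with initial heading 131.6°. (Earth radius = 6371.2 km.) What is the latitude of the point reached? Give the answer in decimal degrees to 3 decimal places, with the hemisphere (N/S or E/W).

59.475°N

δ = d/R = 1354.6/6371.2 = 0.212613 rad
φ₂ = arcsin(sin φ₁ cos δ + cos φ₁ sin δ cos θ)
   = arcsin(0.93288·0.97748 + 0.36019·0.21101·-0.66393) = 59.47528°
λ₂ = λ₁ + atan2(sin θ sin δ cos φ₁, cos δ − sin φ₁ sin φ₂) = -163.66791°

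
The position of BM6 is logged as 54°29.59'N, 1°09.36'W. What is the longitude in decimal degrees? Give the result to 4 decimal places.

1.1560°W

1° + 9.36′/60 = 1 + 0.15600 = 1.1560°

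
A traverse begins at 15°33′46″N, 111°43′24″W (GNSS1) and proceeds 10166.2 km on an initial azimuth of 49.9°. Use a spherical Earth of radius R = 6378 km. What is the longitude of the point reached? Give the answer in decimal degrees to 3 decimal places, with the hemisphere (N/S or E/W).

GNSS1: φ = +15.56278°, λ = -111.72333°
δ = d/R = 10166.2/6378 = 1.593948 rad
φ₂ = arcsin(sin φ₁ cos δ + cos φ₁ sin δ cos θ)
   = arcsin(0.26829·-0.02315 + 0.96334·0.99973·0.64412) = 37.88880°
λ₂ = λ₁ + atan2(sin θ sin δ cos φ₁, cos δ − sin φ₁ sin φ₂) = -7.41311°

7.413°W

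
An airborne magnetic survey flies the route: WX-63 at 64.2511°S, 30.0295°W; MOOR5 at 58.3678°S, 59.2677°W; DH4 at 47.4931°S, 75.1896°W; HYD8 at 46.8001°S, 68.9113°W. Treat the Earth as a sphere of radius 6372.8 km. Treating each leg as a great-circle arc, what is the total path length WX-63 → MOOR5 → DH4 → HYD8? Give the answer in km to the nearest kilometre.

WX-63→MOOR5: c = 0.262652 rad, d = 1673.83 km
MOOR5→DH4: c = 0.251873 rad, d = 1605.14 km
DH4→HYD8: c = 0.075479 rad, d = 481.01 km
Total = 1673.83 + 1605.14 + 481.01 = 3759.98 km

3760 km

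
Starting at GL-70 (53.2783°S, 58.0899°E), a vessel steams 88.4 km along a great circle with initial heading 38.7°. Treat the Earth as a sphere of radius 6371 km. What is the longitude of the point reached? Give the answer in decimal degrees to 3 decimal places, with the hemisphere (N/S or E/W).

58.909°E

δ = d/R = 88.4/6371 = 0.013875 rad
φ₂ = arcsin(sin φ₁ cos δ + cos φ₁ sin δ cos θ)
   = arcsin(-0.80155·0.99990 + 0.59793·0.01387·0.78043) = -52.65502°
λ₂ = λ₁ + atan2(sin θ sin δ cos φ₁, cos δ − sin φ₁ sin φ₂) = 58.90932°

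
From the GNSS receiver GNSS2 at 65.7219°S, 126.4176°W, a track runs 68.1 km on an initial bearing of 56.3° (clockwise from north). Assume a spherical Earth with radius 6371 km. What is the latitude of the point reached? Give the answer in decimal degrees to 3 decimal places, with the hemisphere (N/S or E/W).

65.377°S

δ = d/R = 68.1/6371 = 0.010689 rad
φ₂ = arcsin(sin φ₁ cos δ + cos φ₁ sin δ cos θ)
   = arcsin(-0.91156·0.99994 + 0.41117·0.01069·0.55484) = -65.37714°
λ₂ = λ₁ + atan2(sin θ sin δ cos φ₁, cos δ − sin φ₁ sin φ₂) = -125.19461°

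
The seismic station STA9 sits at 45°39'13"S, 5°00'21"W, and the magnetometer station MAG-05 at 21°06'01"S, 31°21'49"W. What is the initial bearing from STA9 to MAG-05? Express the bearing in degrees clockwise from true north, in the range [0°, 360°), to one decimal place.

309.9°

STA9: φ = -45.65361°, λ = -5.00583°
MAG-05: φ = -21.10028°, λ = -31.36361°
Δλ = -26.3578°
y = sin Δλ · cos φ₂ = -0.414207
x = cos φ₁ sin φ₂ − sin φ₁ cos φ₂ cos Δλ = 0.346180
θ = atan2(y, x) = -50.1123° → 309.8877° (mod 360°)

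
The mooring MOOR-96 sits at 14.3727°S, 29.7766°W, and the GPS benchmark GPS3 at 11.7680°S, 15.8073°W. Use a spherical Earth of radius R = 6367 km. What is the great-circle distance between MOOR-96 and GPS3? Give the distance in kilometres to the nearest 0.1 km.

1539.2 km

Δφ = 2.6047°,  Δλ = 13.9693°
a = sin²(Δφ/2) + cos φ₁ cos φ₂ sin²(Δλ/2) = 0.014540
c = 2·arcsin(√a) = 0.241753 rad = 13.8514°
d = R·c = 6367 × 0.241753 = 1539.2 km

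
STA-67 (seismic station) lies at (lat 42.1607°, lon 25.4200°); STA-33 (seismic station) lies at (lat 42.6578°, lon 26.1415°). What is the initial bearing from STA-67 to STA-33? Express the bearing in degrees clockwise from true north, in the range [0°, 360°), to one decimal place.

46.7°

Δλ = 0.7215°
y = sin Δλ · cos φ₂ = 0.009260
x = cos φ₁ sin φ₂ − sin φ₁ cos φ₂ cos Δλ = 0.008715
θ = atan2(y, x) = 46.7380° → 46.7380° (mod 360°)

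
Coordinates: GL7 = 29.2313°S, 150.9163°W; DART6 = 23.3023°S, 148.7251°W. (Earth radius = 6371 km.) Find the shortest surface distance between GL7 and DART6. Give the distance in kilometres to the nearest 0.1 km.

694.5 km

Δφ = 5.9290°,  Δλ = 2.1912°
a = sin²(Δφ/2) + cos φ₁ cos φ₂ sin²(Δλ/2) = 0.002968
c = 2·arcsin(√a) = 0.109007 rad = 6.2456°
d = R·c = 6371 × 0.109007 = 694.5 km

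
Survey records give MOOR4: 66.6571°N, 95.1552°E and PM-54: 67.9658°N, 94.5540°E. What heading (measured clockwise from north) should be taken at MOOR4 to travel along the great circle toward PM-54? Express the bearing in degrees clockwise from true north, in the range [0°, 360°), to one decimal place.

350.2°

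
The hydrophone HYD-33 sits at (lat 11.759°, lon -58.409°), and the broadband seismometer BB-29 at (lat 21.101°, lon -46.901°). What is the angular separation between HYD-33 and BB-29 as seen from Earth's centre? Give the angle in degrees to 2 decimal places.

Δφ = 9.3420°,  Δλ = 11.5080°
a = sin²(Δφ/2) + cos φ₁ cos φ₂ sin²(Δλ/2) = 0.015812
c = 2·arcsin(√a) = 0.252161 rad = 14.4478°

14.45°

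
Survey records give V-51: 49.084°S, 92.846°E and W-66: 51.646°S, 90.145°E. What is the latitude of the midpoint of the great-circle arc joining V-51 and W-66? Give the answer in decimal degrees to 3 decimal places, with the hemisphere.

Bx = cos φ₂ cos Δλ = 0.619829,  By = cos φ₂ sin Δλ = -0.029241
φₘ = atan2(sin φ₁ + sin φ₂, √((cos φ₁ + Bx)² + By²)) = -50.37281°
λₘ = λ₁ + atan2(By, cos φ₁ + Bx) = 91.53197°

50.373°S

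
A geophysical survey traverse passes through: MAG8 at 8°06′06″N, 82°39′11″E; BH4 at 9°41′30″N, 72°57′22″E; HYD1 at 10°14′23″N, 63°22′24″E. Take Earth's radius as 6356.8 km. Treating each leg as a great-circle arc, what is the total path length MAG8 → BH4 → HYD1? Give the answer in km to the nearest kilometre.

2126 km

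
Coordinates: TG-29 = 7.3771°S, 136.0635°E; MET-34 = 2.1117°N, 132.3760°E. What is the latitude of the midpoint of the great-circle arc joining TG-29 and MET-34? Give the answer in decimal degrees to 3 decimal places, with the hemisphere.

Bx = cos φ₂ cos Δλ = 0.997252,  By = cos φ₂ sin Δλ = -0.064271
φₘ = atan2(sin φ₁ + sin φ₂, √((cos φ₁ + Bx)² + By²)) = -2.63406°
λₘ = λ₁ + atan2(By, cos φ₁ + Bx) = 134.21271°

2.634°S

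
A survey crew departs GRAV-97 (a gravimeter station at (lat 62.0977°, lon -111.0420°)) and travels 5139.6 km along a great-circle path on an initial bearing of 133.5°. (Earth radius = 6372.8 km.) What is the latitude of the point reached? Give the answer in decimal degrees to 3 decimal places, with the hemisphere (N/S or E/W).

22.275°N

δ = d/R = 5139.6/6372.8 = 0.806490 rad
φ₂ = arcsin(sin φ₁ cos δ + cos φ₁ sin δ cos θ)
   = arcsin(0.88375·0.69204 + 0.46797·0.72186·-0.68835) = 22.27511°
λ₂ = λ₁ + atan2(sin θ sin δ cos φ₁, cos δ − sin φ₁ sin φ₂) = -76.58085°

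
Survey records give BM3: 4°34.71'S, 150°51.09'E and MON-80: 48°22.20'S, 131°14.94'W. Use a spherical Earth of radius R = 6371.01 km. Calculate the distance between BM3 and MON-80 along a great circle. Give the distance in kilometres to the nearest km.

BM3: φ = -4.57850°, λ = +150.85150°
MON-80: φ = -48.37000°, λ = -131.24900°
Δφ = -43.7915°,  Δλ = 77.8995°
a = sin²(Δφ/2) + cos φ₁ cos φ₂ sin²(Δλ/2) = 0.400760
c = 2·arcsin(√a) = 1.370990 rad = 78.5519°
d = R·c = 6371.01 × 1.370990 = 8734.6 km

8735 km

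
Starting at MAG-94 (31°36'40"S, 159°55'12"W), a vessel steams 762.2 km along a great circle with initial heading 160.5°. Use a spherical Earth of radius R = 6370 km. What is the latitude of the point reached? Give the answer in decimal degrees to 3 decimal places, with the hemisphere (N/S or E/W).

MAG-94: φ = -31.61111°, λ = -159.92000°
δ = d/R = 762.2/6370 = 0.119655 rad
φ₂ = arcsin(sin φ₁ cos δ + cos φ₁ sin δ cos θ)
   = arcsin(-0.52415·0.99285 + 0.85163·0.11937·-0.94264) = -38.04137°
λ₂ = λ₁ + atan2(sin θ sin δ cos φ₁, cos δ − sin φ₁ sin φ₂) = -157.01993°

38.041°S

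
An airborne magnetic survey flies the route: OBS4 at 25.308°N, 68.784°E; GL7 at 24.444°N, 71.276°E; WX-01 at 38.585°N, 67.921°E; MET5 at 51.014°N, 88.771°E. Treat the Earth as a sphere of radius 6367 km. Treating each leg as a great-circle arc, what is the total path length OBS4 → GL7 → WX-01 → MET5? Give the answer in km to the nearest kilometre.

OBS4→GL7: c = 0.042240 rad, d = 268.95 km
GL7→WX-01: c = 0.251751 rad, d = 1602.90 km
WX-01→MET5: c = 0.335155 rad, d = 2133.93 km
Total = 268.95 + 1602.90 + 2133.93 = 4005.77 km

4006 km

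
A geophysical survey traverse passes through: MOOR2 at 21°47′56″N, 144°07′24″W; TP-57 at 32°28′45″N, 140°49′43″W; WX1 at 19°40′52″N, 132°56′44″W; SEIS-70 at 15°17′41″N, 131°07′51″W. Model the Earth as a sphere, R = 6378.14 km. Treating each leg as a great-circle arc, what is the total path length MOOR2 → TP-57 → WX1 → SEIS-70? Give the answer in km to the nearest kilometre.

3384 km

MOOR2: φ = +21.79889°, λ = -144.12333°
TP-57: φ = +32.47917°, λ = -140.82861°
WX1: φ = +19.68111°, λ = -132.94556°
SEIS-70: φ = +15.29472°, λ = -131.13083°
MOOR2→TP-57: c = 0.193267 rad, d = 1232.68 km
TP-57→WX1: c = 0.255050 rad, d = 1626.74 km
WX1→SEIS-70: c = 0.082298 rad, d = 524.91 km
Total = 1232.68 + 1626.74 + 524.91 = 3384.34 km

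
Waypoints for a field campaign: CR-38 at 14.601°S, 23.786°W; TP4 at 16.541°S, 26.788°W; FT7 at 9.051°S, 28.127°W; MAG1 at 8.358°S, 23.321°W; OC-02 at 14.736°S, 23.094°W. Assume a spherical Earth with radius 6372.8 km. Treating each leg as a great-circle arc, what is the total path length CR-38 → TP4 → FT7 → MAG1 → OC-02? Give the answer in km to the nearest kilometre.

CR-38→TP4: c = 0.060774 rad, d = 387.30 km
TP4→FT7: c = 0.132694 rad, d = 845.63 km
FT7→MAG1: c = 0.083791 rad, d = 533.98 km
MAG1→OC-02: c = 0.111385 rad, d = 709.83 km
Total = 387.30 + 845.63 + 533.98 + 709.83 = 2476.75 km

2477 km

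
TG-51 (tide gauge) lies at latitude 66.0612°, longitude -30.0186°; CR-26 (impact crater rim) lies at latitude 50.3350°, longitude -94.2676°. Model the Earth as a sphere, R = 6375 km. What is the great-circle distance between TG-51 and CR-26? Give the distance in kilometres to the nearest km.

3928 km

Δφ = -15.7262°,  Δλ = -64.2490°
a = sin²(Δφ/2) + cos φ₁ cos φ₂ sin²(Δλ/2) = 0.091952
c = 2·arcsin(√a) = 0.616174 rad = 35.3042°
d = R·c = 6375 × 0.616174 = 3928.1 km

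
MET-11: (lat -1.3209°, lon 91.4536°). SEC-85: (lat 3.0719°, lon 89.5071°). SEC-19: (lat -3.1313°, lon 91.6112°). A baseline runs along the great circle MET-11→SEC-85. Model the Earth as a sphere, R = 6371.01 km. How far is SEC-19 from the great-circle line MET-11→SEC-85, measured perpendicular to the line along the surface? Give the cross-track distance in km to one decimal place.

δ₁₃ = central angle MET-11→SEC-19 = 0.031717 rad  (haversine)
θ₁₃ = bearing MET-11→SEC-19 = 175.031°,  θ₁₂ = bearing MET-11→SEC-85 = 336.111°
dₓₜ = R·arcsin(sin δ₁₃ · sin(θ₁₃ − θ₁₂)) = 6371.01·arcsin(0.03171·sin(-161.080°)) = -65.510 km
|dₓₜ| = 65.510 km

65.5 km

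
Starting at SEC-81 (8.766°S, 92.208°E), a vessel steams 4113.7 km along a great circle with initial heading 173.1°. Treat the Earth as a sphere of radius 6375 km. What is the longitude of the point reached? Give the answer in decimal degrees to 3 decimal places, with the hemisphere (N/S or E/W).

δ = d/R = 4113.7/6375 = 0.645286 rad
φ₂ = arcsin(sin φ₁ cos δ + cos φ₁ sin δ cos θ)
   = arcsin(-0.15240·0.79893 + 0.98832·0.60143·-0.99276) = -45.38588°
λ₂ = λ₁ + atan2(sin θ sin δ cos φ₁, cos δ − sin φ₁ sin φ₂) = 98.11287°

98.113°E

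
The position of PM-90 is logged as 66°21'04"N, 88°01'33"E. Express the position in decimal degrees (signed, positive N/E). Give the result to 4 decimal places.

lat: 66.3511° N → +66.3511°
lon: 88.0258° E → +88.0258°

+66.3511°, +88.0258°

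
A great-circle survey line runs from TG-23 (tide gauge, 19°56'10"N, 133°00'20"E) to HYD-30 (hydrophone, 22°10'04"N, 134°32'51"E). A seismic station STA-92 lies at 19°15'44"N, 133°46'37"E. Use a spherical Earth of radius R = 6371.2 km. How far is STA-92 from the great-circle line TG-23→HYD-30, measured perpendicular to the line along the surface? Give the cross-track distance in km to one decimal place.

108.5 km

TG-23: φ = +19.93611°, λ = +133.00556°
HYD-30: φ = +22.16778°, λ = +134.54750°
STA-92: φ = +19.26222°, λ = +133.77694°
δ₁₃ = central angle TG-23→STA-92 = 0.017297 rad  (haversine)
θ₁₃ = bearing TG-23→STA-92 = 132.711°,  θ₁₂ = bearing TG-23→HYD-30 = 32.541°
dₓₜ = R·arcsin(sin δ₁₃ · sin(θ₁₃ − θ₁₂)) = 6371.2·arcsin(0.01730·sin(100.170°)) = 108.473 km
|dₓₜ| = 108.473 km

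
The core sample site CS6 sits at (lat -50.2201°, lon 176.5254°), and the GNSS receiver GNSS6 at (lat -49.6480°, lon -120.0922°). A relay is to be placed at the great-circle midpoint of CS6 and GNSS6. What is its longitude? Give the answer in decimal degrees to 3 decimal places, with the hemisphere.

Bx = cos φ₂ cos Δλ = 0.290094,  By = cos φ₂ sin Δλ = 0.578859
φₘ = atan2(sin φ₁ + sin φ₂, √((cos φ₁ + Bx)² + By²)) = -54.41028°
λₘ = λ₁ + atan2(By, cos φ₁ + Bx) = -151.57342°

151.573°W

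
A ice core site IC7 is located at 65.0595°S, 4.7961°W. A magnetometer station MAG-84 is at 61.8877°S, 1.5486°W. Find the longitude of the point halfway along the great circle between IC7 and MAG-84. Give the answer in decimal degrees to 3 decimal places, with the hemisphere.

Bx = cos φ₂ cos Δλ = 0.470445,  By = cos φ₂ sin Δλ = 0.026693
φₘ = atan2(sin φ₁ + sin φ₂, √((cos φ₁ + Bx)² + By²)) = -63.48277°
λₘ = λ₁ + atan2(By, cos φ₁ + Bx) = -3.08226°

3.082°W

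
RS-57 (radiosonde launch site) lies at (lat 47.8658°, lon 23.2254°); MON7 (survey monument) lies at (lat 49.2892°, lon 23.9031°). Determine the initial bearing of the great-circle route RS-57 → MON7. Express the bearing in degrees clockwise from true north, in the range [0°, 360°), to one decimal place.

17.2°

Δλ = 0.6777°
y = sin Δλ · cos φ₂ = 0.007715
x = cos φ₁ sin φ₂ − sin φ₁ cos φ₂ cos Δλ = 0.024874
θ = atan2(y, x) = 17.2309° → 17.2309° (mod 360°)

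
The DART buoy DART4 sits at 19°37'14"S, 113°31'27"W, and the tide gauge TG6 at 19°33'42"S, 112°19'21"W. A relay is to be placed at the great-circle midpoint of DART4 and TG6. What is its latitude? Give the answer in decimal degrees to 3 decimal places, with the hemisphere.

19.592°S

DART4: φ = -19.62056°, λ = -113.52417°
TG6: φ = -19.56167°, λ = -112.32250°
Bx = cos φ₂ cos Δλ = 0.942074,  By = cos φ₂ sin Δλ = 0.019761
φₘ = atan2(sin φ₁ + sin φ₂, √((cos φ₁ + Bx)² + By²)) = -19.59211°
λₘ = λ₁ + atan2(By, cos φ₁ + Bx) = -112.92322°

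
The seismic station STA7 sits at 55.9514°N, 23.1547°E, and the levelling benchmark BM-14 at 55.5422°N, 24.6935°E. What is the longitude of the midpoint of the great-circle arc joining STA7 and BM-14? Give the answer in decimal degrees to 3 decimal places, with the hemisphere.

23.928°E

Bx = cos φ₂ cos Δλ = 0.565595,  By = cos φ₂ sin Δλ = 0.015194
φₘ = atan2(sin φ₁ + sin φ₂, √((cos φ₁ + Bx)² + By²)) = 55.74920°
λₘ = λ₁ + atan2(By, cos φ₁ + Bx) = 23.92813°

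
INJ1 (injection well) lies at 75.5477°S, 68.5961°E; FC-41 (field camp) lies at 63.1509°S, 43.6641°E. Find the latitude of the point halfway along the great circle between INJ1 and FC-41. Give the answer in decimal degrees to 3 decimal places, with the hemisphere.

69.759°S

Bx = cos φ₂ cos Δλ = 0.409553,  By = cos φ₂ sin Δλ = -0.190386
φₘ = atan2(sin φ₁ + sin φ₂, √((cos φ₁ + Bx)² + By²)) = -69.75874°
λₘ = λ₁ + atan2(By, cos φ₁ + Bx) = 52.48494°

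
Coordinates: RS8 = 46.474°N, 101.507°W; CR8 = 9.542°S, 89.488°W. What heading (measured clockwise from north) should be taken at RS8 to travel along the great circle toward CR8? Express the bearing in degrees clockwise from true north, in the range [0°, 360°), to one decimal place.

165.8°

Δλ = 12.0190°
y = sin Δλ · cos φ₂ = 0.205355
x = cos φ₁ sin φ₂ − sin φ₁ cos φ₂ cos Δλ = -0.813519
θ = atan2(y, x) = 165.8329° → 165.8329° (mod 360°)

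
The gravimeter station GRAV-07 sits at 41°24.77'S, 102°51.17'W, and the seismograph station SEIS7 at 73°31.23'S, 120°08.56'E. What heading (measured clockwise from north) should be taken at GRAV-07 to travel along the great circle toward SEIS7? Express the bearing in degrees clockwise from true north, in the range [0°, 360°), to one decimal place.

192.7°

GRAV-07: φ = -41.41283°, λ = -102.85283°
SEIS7: φ = -73.52050°, λ = +120.14267°
Δλ = -137.0045°
y = sin Δλ · cos φ₂ = -0.193448
x = cos φ₁ sin φ₂ − sin φ₁ cos φ₂ cos Δλ = -0.856399
θ = atan2(y, x) = -167.2714° → 192.7286° (mod 360°)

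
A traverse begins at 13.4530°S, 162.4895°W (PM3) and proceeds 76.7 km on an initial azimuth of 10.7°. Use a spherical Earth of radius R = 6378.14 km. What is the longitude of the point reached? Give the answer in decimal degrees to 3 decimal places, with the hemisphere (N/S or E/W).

δ = d/R = 76.7/6378.14 = 0.012025 rad
φ₂ = arcsin(sin φ₁ cos δ + cos φ₁ sin δ cos θ)
   = arcsin(-0.23265·0.99993 + 0.97256·0.01203·0.98261) = -12.77594°
λ₂ = λ₁ + atan2(sin θ sin δ cos φ₁, cos δ − sin φ₁ sin φ₂) = -162.35833°

162.358°W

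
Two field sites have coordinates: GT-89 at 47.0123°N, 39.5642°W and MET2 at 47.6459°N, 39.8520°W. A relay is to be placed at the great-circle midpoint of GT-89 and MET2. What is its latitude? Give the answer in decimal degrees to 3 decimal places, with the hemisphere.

Bx = cos φ₂ cos Δλ = 0.673702,  By = cos φ₂ sin Δλ = -0.003384
φₘ = atan2(sin φ₁ + sin φ₂, √((cos φ₁ + Bx)² + By²)) = 47.32919°
λₘ = λ₁ + atan2(By, cos φ₁ + Bx) = -39.70724°

47.329°N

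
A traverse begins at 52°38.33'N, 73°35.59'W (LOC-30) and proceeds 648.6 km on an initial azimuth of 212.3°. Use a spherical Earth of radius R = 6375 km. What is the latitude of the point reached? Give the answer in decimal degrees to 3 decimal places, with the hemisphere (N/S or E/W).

LOC-30: φ = +52.63883°, λ = -73.59317°
δ = d/R = 648.6/6375 = 0.101741 rad
φ₂ = arcsin(sin φ₁ cos δ + cos φ₁ sin δ cos θ)
   = arcsin(0.79483·0.99483 + 0.60684·0.10157·-0.84526) = 47.61392°
λ₂ = λ₁ + atan2(sin θ sin δ cos φ₁, cos δ − sin φ₁ sin φ₂) = -78.21090°

47.614°N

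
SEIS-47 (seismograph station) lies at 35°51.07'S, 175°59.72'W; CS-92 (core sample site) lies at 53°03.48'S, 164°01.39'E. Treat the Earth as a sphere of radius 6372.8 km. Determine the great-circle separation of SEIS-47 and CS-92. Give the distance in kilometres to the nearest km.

2468 km

SEIS-47: φ = -35.85117°, λ = -175.99533°
CS-92: φ = -53.05800°, λ = +164.02317°
Δφ = -17.2068°,  Δλ = -19.9815°
a = sin²(Δφ/2) + cos φ₁ cos φ₂ sin²(Δλ/2) = 0.037041
c = 2·arcsin(√a) = 0.387336 rad = 22.1927°
d = R·c = 6372.8 × 0.387336 = 2468.4 km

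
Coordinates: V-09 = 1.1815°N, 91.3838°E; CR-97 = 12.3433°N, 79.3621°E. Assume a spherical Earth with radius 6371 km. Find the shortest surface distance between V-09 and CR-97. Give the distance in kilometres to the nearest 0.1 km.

Δφ = 11.1618°,  Δλ = -12.0217°
a = sin²(Δφ/2) + cos φ₁ cos φ₂ sin²(Δλ/2) = 0.020168
c = 2·arcsin(√a) = 0.284989 rad = 16.3287°
d = R·c = 6371 × 0.284989 = 1815.7 km

1815.7 km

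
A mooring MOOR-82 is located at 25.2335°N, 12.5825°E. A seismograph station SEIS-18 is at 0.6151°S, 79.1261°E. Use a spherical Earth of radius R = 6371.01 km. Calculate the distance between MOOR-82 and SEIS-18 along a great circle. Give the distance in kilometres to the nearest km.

Δφ = -25.8486°,  Δλ = 66.5436°
a = sin²(Δφ/2) + cos φ₁ cos φ₂ sin²(Δλ/2) = 0.322265
c = 2·arcsin(√a) = 1.207378 rad = 69.1777°
d = R·c = 6371.01 × 1.207378 = 7692.2 km

7692 km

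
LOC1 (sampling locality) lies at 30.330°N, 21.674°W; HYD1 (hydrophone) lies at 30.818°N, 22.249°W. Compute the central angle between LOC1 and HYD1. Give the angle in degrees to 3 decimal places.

0.695°

Δφ = 0.4880°,  Δλ = -0.5750°
a = sin²(Δφ/2) + cos φ₁ cos φ₂ sin²(Δλ/2) = 0.000037
c = 2·arcsin(√a) = 0.012133 rad = 0.6951°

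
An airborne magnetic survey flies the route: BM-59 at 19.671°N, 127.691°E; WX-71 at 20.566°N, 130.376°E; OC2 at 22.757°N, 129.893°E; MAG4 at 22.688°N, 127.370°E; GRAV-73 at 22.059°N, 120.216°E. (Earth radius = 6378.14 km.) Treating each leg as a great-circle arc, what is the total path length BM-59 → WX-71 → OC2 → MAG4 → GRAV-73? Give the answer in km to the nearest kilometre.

BM-59→WX-71: c = 0.046692 rad, d = 297.81 km
WX-71→OC2: c = 0.039034 rad, d = 248.97 km
OC2→MAG4: c = 0.040634 rad, d = 259.17 km
MAG4→GRAV-73: c = 0.115971 rad, d = 739.68 km
Total = 297.81 + 248.97 + 259.17 + 739.68 = 1545.62 km

1546 km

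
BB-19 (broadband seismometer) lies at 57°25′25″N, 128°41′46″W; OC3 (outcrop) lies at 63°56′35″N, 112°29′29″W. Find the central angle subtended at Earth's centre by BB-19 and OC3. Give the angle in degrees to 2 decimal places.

10.22°

BB-19: φ = +57.42361°, λ = -128.69611°
OC3: φ = +63.94306°, λ = -112.49139°
Δφ = 6.5194°,  Δλ = 16.2047°
a = sin²(Δφ/2) + cos φ₁ cos φ₂ sin²(Δλ/2) = 0.007932
c = 2·arcsin(√a) = 0.178354 rad = 10.2189°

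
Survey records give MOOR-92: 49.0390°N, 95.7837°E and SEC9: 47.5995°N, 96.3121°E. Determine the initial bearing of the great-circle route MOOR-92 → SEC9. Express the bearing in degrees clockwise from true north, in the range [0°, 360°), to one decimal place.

166.1°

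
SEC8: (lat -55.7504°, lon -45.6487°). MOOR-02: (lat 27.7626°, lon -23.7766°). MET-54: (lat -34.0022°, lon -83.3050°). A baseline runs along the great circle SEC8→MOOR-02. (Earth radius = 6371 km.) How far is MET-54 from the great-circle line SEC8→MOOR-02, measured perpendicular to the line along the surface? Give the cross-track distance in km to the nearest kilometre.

3735 km

δ₁₃ = central angle SEC8→MET-54 = 0.588760 rad  (haversine)
θ₁₃ = bearing SEC8→MET-54 = 294.216°,  θ₁₂ = bearing SEC8→MOOR-02 = 19.307°
dₓₜ = R·arcsin(sin δ₁₃ · sin(θ₁₃ − θ₁₂)) = 6371·arcsin(0.55533·sin(274.908°)) = -3735.401 km
|dₓₜ| = 3735.401 km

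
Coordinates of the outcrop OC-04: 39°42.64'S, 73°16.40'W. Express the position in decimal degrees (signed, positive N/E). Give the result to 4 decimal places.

-39.7107°, -73.2733°

lat: 39.7107° S → -39.7107°
lon: 73.2733° W → -73.2733°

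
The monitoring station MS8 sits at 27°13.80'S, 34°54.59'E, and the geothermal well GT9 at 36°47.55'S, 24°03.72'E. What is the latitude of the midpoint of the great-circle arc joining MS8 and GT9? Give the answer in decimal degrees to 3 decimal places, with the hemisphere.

32.127°S

MS8: φ = -27.23000°, λ = +34.90983°
GT9: φ = -36.79250°, λ = +24.06200°
Bx = cos φ₂ cos Δλ = 0.786500,  By = cos φ₂ sin Δλ = -0.150713
φₘ = atan2(sin φ₁ + sin φ₂, √((cos φ₁ + Bx)² + By²)) = -32.12661°
λₘ = λ₁ + atan2(By, cos φ₁ + Bx) = 29.77037°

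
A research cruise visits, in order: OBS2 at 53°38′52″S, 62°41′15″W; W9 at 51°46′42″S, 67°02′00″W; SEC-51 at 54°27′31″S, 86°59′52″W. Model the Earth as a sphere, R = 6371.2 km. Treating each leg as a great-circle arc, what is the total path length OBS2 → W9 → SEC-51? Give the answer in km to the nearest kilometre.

1719 km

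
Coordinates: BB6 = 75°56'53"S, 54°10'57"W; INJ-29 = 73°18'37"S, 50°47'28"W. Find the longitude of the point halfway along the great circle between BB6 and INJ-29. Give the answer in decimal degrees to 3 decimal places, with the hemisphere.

52.345°W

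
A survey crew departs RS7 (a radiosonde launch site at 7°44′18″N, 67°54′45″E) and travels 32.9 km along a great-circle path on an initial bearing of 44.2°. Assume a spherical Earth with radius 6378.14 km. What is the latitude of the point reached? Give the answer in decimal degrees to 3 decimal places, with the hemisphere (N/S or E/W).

RS7: φ = +7.73833°, λ = +67.91250°
δ = d/R = 32.9/6378.14 = 0.005158 rad
φ₂ = arcsin(sin φ₁ cos δ + cos φ₁ sin δ cos θ)
   = arcsin(0.13465·0.99999 + 0.99089·0.00516·0.71691) = 7.95016°
λ₂ = λ₁ + atan2(sin θ sin δ cos φ₁, cos δ − sin φ₁ sin φ₂) = 68.12054°

7.950°N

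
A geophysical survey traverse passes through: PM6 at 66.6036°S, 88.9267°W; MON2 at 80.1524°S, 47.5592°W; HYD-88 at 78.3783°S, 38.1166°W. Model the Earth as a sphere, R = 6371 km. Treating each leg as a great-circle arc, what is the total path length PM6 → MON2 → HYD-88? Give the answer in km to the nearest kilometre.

2191 km

PM6→MON2: c = 0.300376 rad, d = 1913.69 km
MON2→HYD-88: c = 0.043504 rad, d = 277.17 km
Total = 1913.69 + 277.17 = 2190.86 km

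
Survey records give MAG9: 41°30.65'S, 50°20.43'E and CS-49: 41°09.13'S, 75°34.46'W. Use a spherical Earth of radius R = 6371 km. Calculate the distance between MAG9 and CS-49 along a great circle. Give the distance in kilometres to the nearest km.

MAG9: φ = -41.51083°, λ = +50.34050°
CS-49: φ = -41.15217°, λ = -75.57433°
Δφ = 0.3587°,  Δλ = -125.9148°
a = sin²(Δφ/2) + cos φ₁ cos φ₂ sin²(Δλ/2) = 0.447301
c = 2·arcsin(√a) = 1.465203 rad = 83.9499°
d = R·c = 6371 × 1.465203 = 9334.8 km

9335 km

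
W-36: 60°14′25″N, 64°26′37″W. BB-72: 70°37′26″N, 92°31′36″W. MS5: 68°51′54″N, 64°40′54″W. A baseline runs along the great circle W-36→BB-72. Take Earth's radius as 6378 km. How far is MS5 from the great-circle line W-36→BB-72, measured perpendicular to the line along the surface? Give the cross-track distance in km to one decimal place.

W-36: φ = +60.24028°, λ = -64.44361°
BB-72: φ = +70.62389°, λ = -92.52667°
MS5: φ = +68.86500°, λ = -64.68167°
δ₁₃ = central angle W-36→MS5 = 0.150540 rad  (haversine)
θ₁₃ = bearing W-36→MS5 = 359.428°,  θ₁₂ = bearing W-36→BB-72 = 323.896°
dₓₜ = R·arcsin(sin δ₁₃ · sin(θ₁₃ − θ₁₂)) = 6378·arcsin(0.14997·sin(35.531°)) = 556.589 km
|dₓₜ| = 556.589 km

556.6 km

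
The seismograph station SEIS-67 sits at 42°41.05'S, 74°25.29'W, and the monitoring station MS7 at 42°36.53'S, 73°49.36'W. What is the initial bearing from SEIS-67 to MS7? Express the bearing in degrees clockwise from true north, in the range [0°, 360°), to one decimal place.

SEIS-67: φ = -42.68417°, λ = -74.42150°
MS7: φ = -42.60883°, λ = -73.82267°
Δλ = 0.5988°
y = sin Δλ · cos φ₂ = 0.007692
x = cos φ₁ sin φ₂ − sin φ₁ cos φ₂ cos Δλ = 0.001288
θ = atan2(y, x) = 80.4976° → 80.4976° (mod 360°)

80.5°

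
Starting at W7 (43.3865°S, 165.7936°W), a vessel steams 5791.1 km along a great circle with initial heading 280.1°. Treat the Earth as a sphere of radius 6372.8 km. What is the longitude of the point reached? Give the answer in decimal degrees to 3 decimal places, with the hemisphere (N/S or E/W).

139.111°E

δ = d/R = 5791.1/6372.8 = 0.908721 rad
φ₂ = arcsin(sin φ₁ cos δ + cos φ₁ sin δ cos θ)
   = arcsin(-0.68692·0.61475 + 0.72674·0.78872·0.17537) = -18.76979°
λ₂ = λ₁ + atan2(sin θ sin δ cos φ₁, cos δ − sin φ₁ sin φ₂) = 139.11060°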